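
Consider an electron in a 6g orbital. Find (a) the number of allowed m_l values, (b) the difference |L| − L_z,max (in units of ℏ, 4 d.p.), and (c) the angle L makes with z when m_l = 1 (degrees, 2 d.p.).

6g means n = 6, l = 4.
There are 2l+1 = 9 values of m_l.
|L| − L_z,max = (2√5 − 4)ℏ ≈ 0.4721ℏ.
For m_l = 1: cos θ = 1/√20, θ ≈ 77.08°.

9 values; |L|−L_z,max ≈ 0.4721ℏ; θ(m_l=1) ≈ 77.08°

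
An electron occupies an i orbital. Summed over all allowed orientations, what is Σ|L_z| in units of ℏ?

The letter i corresponds to l = 6.
m_l runs from −6 to 6, i.e. {-6, -5, -4, -3, -2, -1, 0, 1, 2, 3, 4, 5, 6}.
Σ|m_l| = 2·6(6+1)/2 = 42.

Σ|L_z| = 42 ℏ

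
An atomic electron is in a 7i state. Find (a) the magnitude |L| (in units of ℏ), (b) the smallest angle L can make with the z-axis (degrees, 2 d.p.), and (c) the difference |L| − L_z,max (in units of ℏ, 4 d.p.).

|L| = √42 ℏ ≈ 6.481ℏ; θ_min ≈ 22.21°; |L|−L_z,max ≈ 0.4807ℏ

The 7i subshell has l = 6.
|L| = ℏ√(6·7) = √42 ℏ ≈ 6.481ℏ.
cos θ_min = 6/√42, so θ_min ≈ 22.21°.
|L| − L_z,max = (√42 − 6)ℏ ≈ 0.4807ℏ.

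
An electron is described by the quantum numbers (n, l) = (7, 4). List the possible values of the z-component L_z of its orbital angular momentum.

L_z = m_l ℏ with m_l ranging from −l to +l in integer steps.
For l = 4: m_l ∈ {-4, -3, -2, -1, 0, 1, 2, 3, 4}.

L_z ∈ {−4ℏ, −3ℏ, −2ℏ, −ℏ, 0, ℏ, 2ℏ, 3ℏ, 4ℏ}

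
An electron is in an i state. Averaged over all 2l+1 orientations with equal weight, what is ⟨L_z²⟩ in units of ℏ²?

⟨L_z²⟩ = 14 ℏ²

The letter i corresponds to l = 6.
m_l ∈ {-6, -5, -4, -3, -2, -1, 0, 1, 2, 3, 4, 5, 6}.
⟨L_z²⟩ = ℏ²·(Σ m_l²)/(2l+1) = ℏ²·182/13 = 14ℏ².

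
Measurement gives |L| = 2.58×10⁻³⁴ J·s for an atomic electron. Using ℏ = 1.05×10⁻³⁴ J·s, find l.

In units of ℏ, |L| ≈ 2.457.
l(l+1) ≈ 2.457² ≈ 6.04, so l = 2.

l = 2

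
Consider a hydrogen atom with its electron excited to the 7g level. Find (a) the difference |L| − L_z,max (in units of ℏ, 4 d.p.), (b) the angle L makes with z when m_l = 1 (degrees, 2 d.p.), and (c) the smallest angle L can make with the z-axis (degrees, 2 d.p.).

|L|−L_z,max ≈ 0.4721ℏ; θ(m_l=1) ≈ 77.08°; θ_min ≈ 26.57°

The 7g level has l = 4.
|L| − L_z,max = (2√5 − 4)ℏ ≈ 0.4721ℏ.
For m_l = 1: cos θ = 1/√20, θ ≈ 77.08°.
cos θ_min = 4/√20, so θ_min ≈ 26.57°.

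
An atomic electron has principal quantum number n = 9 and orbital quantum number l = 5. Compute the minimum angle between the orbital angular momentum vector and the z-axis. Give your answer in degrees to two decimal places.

|L| = √(l(l+1)) ℏ = √30 ℏ.
The smallest angle corresponds to the largest L_z, i.e. m_l = l = 5, giving L_z = 5ℏ.
cos θ_min = 5/√30, so θ_min ≈ 24.09°.

θ_min ≈ 24.09°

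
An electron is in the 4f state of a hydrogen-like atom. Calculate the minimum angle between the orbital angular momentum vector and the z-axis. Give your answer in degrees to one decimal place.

θ_min ≈ 30.0°

4f means n = 4, l = 3.
|L|² = l(l+1)ℏ² = 12ℏ², so |L| = 2√3 ℏ.
The smallest angle corresponds to the largest L_z, i.e. m_l = l = 3, giving L_z = 3ℏ.
cos θ_min = 3/√12, so θ_min ≈ 30.0°.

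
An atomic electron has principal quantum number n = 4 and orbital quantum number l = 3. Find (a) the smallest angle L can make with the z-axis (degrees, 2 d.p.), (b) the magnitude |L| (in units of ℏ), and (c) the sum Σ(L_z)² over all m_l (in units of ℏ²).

cos θ_min = 3/√12, so θ_min ≈ 30.00°.
|L| = ℏ√(3·4) = 2√3 ℏ ≈ 3.464ℏ.
Σ m_l² = 28, so Σ(L_z)² = 28 ℏ².

θ_min ≈ 30.00°; |L| = 2√3 ℏ ≈ 3.464ℏ; Σ(L_z)² = 28 ℏ²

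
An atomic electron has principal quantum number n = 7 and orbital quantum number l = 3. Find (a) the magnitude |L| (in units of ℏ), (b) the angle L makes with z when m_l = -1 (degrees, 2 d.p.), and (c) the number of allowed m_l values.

|L| = ℏ√(3·4) = 2√3 ℏ ≈ 3.464ℏ.
For m_l = -1: cos θ = -1/√12, θ ≈ 106.78°.
There are 2l+1 = 7 values of m_l.

|L| = 2√3 ℏ ≈ 3.464ℏ; θ(m_l=-1) ≈ 106.78°; 7 values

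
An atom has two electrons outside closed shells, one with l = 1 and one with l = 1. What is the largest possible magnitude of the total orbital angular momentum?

|L_tot|_max = √6 ℏ ≈ 2.449ℏ

L runs from |1 − 1| = 0 to 1 + 1 = 2.
So L can be 0, 1, 2.
The largest magnitude corresponds to L = 2: |L_tot| = ℏ√(2·3) = √6 ℏ.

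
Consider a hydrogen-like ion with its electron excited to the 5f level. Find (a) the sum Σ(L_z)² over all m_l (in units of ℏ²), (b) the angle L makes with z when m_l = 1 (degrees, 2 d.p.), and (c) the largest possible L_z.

The 5f level has l = 3.
Σ m_l² = 28, so Σ(L_z)² = 28 ℏ².
For m_l = 1: cos θ = 1/√12, θ ≈ 73.22°.
L_z,max = lℏ = 3ℏ.

Σ(L_z)² = 28 ℏ²; θ(m_l=1) ≈ 73.22°; L_z,max = 3ℏ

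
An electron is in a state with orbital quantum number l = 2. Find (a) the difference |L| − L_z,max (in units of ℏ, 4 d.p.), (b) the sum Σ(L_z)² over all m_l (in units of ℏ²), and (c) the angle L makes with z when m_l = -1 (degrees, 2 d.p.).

|L|−L_z,max ≈ 0.4495ℏ; Σ(L_z)² = 10 ℏ²; θ(m_l=-1) ≈ 114.09°

|L| − L_z,max = (√6 − 2)ℏ ≈ 0.4495ℏ.
Σ m_l² = 10, so Σ(L_z)² = 10 ℏ².
For m_l = -1: cos θ = -1/√6, θ ≈ 114.09°.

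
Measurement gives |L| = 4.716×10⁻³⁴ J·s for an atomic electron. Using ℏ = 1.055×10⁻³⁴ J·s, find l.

Dividing by ℏ: |L|/ℏ ≈ 4.470.
Set l(l+1) = 19.98; the integer solution is l = 4.

l = 4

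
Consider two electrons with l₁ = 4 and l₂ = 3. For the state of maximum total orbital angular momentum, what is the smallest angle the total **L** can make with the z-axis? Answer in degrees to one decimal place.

θ_min ≈ 20.7°

By the triangle rule, |l₁ − l₂| ≤ L ≤ l₁ + l₂.
Allowed values: L = 1, 2, 3, 4, 5, 6, 7.
The maximum is L = 7, with |L_tot| = ℏ√(7·8) = 2√14 ℏ.
The minimum angle with z is arccos(7/√56) ≈ 20.7°.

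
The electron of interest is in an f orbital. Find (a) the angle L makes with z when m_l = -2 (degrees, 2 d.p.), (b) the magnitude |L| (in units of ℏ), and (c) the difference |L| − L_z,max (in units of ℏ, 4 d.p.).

θ(m_l=-2) ≈ 125.26°; |L| = 2√3 ℏ ≈ 3.464ℏ; |L|−L_z,max ≈ 0.4641ℏ

An f state has l = 3.
For m_l = -2: cos θ = -2/√12, θ ≈ 125.26°.
|L| = ℏ√(3·4) = 2√3 ℏ ≈ 3.464ℏ.
|L| − L_z,max = (2√3 − 3)ℏ ≈ 0.4641ℏ.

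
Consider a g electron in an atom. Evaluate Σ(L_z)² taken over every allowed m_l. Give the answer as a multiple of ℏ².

The letter g corresponds to l = 4.
m_l runs from −4 to 4, i.e. {-4, -3, -2, -1, 0, 1, 2, 3, 4}.
Σ m_l² = l(l+1)(2l+1)/3 = 4·5·9/3 = 60.

Σ(L_z)² = 60 ℏ²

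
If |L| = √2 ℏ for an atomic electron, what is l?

Since |L|² = l(l+1)ℏ², l(l+1) = 2.
Solving: l = 1.

l = 1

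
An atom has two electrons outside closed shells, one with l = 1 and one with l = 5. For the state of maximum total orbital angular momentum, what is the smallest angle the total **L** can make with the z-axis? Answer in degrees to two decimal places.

θ_min ≈ 22.21°

Angular momentum addition gives L = |l₁ − l₂|, …, l₁ + l₂.
Allowed values: L = 4, 5, 6.
The maximum is L = 6, with |L_tot| = ℏ√(6·7) = √42 ℏ.
The minimum angle with z is arccos(6/√42) ≈ 22.21°.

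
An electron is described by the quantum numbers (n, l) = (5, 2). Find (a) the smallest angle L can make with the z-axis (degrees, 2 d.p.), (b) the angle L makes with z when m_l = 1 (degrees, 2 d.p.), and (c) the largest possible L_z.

cos θ_min = 2/√6, so θ_min ≈ 35.26°.
For m_l = 1: cos θ = 1/√6, θ ≈ 65.91°.
L_z,max = lℏ = 2ℏ.

θ_min ≈ 35.26°; θ(m_l=1) ≈ 65.91°; L_z,max = 2ℏ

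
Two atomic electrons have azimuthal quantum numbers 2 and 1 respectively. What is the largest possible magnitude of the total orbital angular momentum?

|L_tot|_max = 2√3 ℏ ≈ 3.464ℏ

By the triangle rule, |l₁ − l₂| ≤ L ≤ l₁ + l₂.
L ∈ {1, 2, 3}.
The largest magnitude corresponds to L = 3: |L_tot| = ℏ√(3·4) = 2√3 ℏ.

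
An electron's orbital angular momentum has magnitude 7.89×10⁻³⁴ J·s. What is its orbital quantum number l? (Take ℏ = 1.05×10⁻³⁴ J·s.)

|L|/ℏ = (7.89×10⁻³⁴)/(1.05×10⁻³⁴) ≈ 7.514.
Set l(l+1) = 56.46; the integer solution is l = 7.

l = 7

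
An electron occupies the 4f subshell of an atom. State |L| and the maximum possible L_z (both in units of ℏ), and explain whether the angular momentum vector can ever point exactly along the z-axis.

For 4f, l = 3.
|L| = 2√3 ℏ ≈ 3.4641ℏ, while L_z,max = lℏ = 3ℏ.
Since |L| > L_z,max, the vector can never point exactly along z; the closest it comes is θ_min = arccos(3/√12) ≈ 30.0°.

No: L_z,max = 3ℏ < |L| = 2√3 ℏ ≈ 3.464ℏ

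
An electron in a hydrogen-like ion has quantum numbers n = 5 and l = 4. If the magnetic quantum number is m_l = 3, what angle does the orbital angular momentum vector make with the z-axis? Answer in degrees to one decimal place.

θ ≈ 47.9°

|L|² = l(l+1)ℏ² = 20ℏ², so |L| = 2√5 ℏ.
L_z = m_l ℏ = 3ℏ.
cos θ = L_z/|L| = 3/√20, so θ ≈ 47.9°.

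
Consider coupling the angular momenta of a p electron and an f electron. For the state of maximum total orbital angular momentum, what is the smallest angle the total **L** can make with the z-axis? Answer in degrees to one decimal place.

By the triangle rule, |l₁ − l₂| ≤ L ≤ l₁ + l₂.
So L can be 2, 3, 4.
The maximum is L = 4, with |L_tot| = ℏ√(4·5) = 2√5 ℏ.
The minimum angle with z is arccos(4/√20) ≈ 26.6°.

θ_min ≈ 26.6°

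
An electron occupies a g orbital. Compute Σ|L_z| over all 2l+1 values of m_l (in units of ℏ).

Σ|L_z| = 20 ℏ

A g state has l = 4.
m_l runs from −4 to 4, i.e. {-4, -3, -2, -1, 0, 1, 2, 3, 4}.
Σ|m_l| = 2(1+2+…+4) = 20.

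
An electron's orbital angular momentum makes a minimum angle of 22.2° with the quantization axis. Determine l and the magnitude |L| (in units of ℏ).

l = 6, |L| = √42 ℏ ≈ 6.481ℏ

At minimum angle, m_l = l, so cos θ = l/√(l(l+1)); cos²θ = l/(l+1) = 0.8572.
Solving: l = 6.
Then |L| = ℏ√(6·7) = √42 ℏ.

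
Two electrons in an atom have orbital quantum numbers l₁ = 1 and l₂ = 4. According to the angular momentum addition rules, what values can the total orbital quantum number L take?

L = 3, 4, 5

L runs from |1 − 4| = 3 to 1 + 4 = 5.
So L can be 3, 4, 5.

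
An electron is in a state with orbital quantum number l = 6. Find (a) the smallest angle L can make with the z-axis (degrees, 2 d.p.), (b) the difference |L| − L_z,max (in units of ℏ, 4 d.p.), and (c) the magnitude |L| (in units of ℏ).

θ_min ≈ 22.21°; |L|−L_z,max ≈ 0.4807ℏ; |L| = √42 ℏ ≈ 6.481ℏ

cos θ_min = 6/√42, so θ_min ≈ 22.21°.
|L| − L_z,max = (√42 − 6)ℏ ≈ 0.4807ℏ.
|L| = ℏ√(6·7) = √42 ℏ ≈ 6.481ℏ.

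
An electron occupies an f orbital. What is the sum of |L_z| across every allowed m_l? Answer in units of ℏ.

Σ|L_z| = 12 ℏ

For an f orbital, l = 3.
The allowed m_l values are -3, -2, -1, 0, 1, 2, 3.
Σ|m_l| = 2·3(3+1)/2 = 12.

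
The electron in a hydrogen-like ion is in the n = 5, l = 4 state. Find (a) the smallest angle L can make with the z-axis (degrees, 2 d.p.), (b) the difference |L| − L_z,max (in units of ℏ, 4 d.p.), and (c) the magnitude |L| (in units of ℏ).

θ_min ≈ 26.57°; |L|−L_z,max ≈ 0.4721ℏ; |L| = 2√5 ℏ ≈ 4.472ℏ

cos θ_min = 4/√20, so θ_min ≈ 26.57°.
|L| − L_z,max = (2√5 − 4)ℏ ≈ 0.4721ℏ.
|L| = ℏ√(4·5) = 2√5 ℏ ≈ 4.472ℏ.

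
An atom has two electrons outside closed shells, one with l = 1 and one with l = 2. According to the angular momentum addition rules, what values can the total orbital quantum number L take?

Angular momentum addition gives L = |l₁ − l₂|, …, l₁ + l₂.
Allowed values: L = 1, 2, 3.

L = 1, 2, 3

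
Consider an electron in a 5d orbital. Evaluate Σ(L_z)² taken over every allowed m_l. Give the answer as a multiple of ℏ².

Σ(L_z)² = 10 ℏ²

The 5d subshell has l = 2.
m_l runs from −2 to 2, i.e. {-2, -1, 0, 1, 2}.
Σ m_l² = 2·(1 + 4) = 10.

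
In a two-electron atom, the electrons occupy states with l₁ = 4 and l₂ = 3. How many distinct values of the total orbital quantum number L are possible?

7

L runs from |4 − 3| = 1 to 4 + 3 = 7.
Allowed values: L = 1, 2, 3, 4, 5, 6, 7.
That is 7 values.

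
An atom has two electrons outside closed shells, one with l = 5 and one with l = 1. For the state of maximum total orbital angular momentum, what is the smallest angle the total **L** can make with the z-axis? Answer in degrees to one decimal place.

θ_min ≈ 22.2°

L runs from |5 − 1| = 4 to 5 + 1 = 6.
L ∈ {4, 5, 6}.
The maximum is L = 6, with |L_tot| = ℏ√(6·7) = √42 ℏ.
The minimum angle with z is arccos(6/√42) ≈ 22.2°.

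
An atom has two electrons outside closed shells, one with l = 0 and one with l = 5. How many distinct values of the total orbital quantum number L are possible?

1

By the triangle rule, |l₁ − l₂| ≤ L ≤ l₁ + l₂.
Allowed values: L = 5.
That is 1 value.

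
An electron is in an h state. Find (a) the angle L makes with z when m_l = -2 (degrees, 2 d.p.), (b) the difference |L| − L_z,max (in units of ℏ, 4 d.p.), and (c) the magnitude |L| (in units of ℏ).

θ(m_l=-2) ≈ 111.42°; |L|−L_z,max ≈ 0.4772ℏ; |L| = √30 ℏ ≈ 5.477ℏ

H corresponds to l = 5.
For m_l = -2: cos θ = -2/√30, θ ≈ 111.42°.
|L| − L_z,max = (√30 − 5)ℏ ≈ 0.4772ℏ.
|L| = ℏ√(5·6) = √30 ℏ ≈ 5.477ℏ.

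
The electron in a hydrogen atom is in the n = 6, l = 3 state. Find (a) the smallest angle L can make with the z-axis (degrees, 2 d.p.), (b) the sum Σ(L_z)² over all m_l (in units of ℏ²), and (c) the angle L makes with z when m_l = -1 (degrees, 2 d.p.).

θ_min ≈ 30.00°; Σ(L_z)² = 28 ℏ²; θ(m_l=-1) ≈ 106.78°

cos θ_min = 3/√12, so θ_min ≈ 30.00°.
Σ m_l² = 28, so Σ(L_z)² = 28 ℏ².
For m_l = -1: cos θ = -1/√12, θ ≈ 106.78°.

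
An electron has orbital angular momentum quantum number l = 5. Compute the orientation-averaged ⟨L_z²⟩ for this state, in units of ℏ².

⟨L_z²⟩ = 10 ℏ²

The allowed m_l values are -5, -4, -3, -2, -1, 0, 1, 2, 3, 4, 5.
Average of L_z² over 11 states: 110/11 ℏ² = 10 ℏ².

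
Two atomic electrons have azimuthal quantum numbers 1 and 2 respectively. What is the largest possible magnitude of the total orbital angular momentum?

By the triangle rule, |l₁ − l₂| ≤ L ≤ l₁ + l₂.
L ∈ {1, 2, 3}.
The largest magnitude corresponds to L = 3: |L_tot| = ℏ√(3·4) = 2√3 ℏ.

|L_tot|_max = 2√3 ℏ ≈ 3.464ℏ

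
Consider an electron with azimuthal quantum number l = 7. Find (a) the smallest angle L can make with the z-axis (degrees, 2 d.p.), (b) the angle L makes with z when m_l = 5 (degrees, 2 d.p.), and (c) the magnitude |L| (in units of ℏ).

cos θ_min = 7/√56, so θ_min ≈ 20.70°.
For m_l = 5: cos θ = 5/√56, θ ≈ 48.08°.
|L| = ℏ√(7·8) = 2√14 ℏ ≈ 7.483ℏ.

θ_min ≈ 20.70°; θ(m_l=5) ≈ 48.08°; |L| = 2√14 ℏ ≈ 7.483ℏ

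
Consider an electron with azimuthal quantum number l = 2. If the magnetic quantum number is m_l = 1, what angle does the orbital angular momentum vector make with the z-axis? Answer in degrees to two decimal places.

|L| = ℏ√(l(l+1)) = √6 ℏ.
L_z = m_l ℏ = 1ℏ.
cos θ = L_z/|L| = 1/√6, so θ ≈ 65.91°.

θ ≈ 65.91°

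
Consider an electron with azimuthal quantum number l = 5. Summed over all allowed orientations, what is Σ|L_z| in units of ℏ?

Σ|L_z| = 30 ℏ

m_l ∈ {-5, -4, -3, -2, -1, 0, 1, 2, 3, 4, 5}.
Σ|m_l| = l(l+1) = 30.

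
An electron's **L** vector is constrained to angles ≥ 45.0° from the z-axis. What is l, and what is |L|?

l = 1, |L| = √2 ℏ ≈ 1.414ℏ

cos θ_min = l/√(l(l+1)) = √(l/(l+1)), so l/(l+1) = cos²(45.0°) = 0.5000.
Thus l = 0.5000/(1 − 0.5000) ≈ 1.
Then |L| = ℏ√(1·2) = √2 ℏ.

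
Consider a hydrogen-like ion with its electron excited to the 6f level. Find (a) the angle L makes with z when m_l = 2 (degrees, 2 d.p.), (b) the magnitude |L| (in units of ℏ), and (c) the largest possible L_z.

The 6f level has l = 3.
For m_l = 2: cos θ = 2/√12, θ ≈ 54.74°.
|L| = ℏ√(3·4) = 2√3 ℏ ≈ 3.464ℏ.
L_z,max = lℏ = 3ℏ.

θ(m_l=2) ≈ 54.74°; |L| = 2√3 ℏ ≈ 3.464ℏ; L_z,max = 3ℏ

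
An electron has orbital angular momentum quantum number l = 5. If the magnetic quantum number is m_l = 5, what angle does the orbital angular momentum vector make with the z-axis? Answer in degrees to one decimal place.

|L| = ℏ√(l(l+1)) = √30 ℏ.
L_z = m_l ℏ = 5ℏ.
cos θ = L_z/|L| = 5/√30, so θ ≈ 24.1°.

θ ≈ 24.1°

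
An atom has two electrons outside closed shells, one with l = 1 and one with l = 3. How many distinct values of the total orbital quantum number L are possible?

The total orbital quantum number L ranges from |l₁ − l₂| to l₁ + l₂ in integer steps.
So L can be 2, 3, 4.
That is 3 values.

3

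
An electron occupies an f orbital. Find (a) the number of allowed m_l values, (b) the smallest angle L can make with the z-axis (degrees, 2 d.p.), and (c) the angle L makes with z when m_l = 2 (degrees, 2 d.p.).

An f state has l = 3.
There are 2l+1 = 7 values of m_l.
cos θ_min = 3/√12, so θ_min ≈ 30.00°.
For m_l = 2: cos θ = 2/√12, θ ≈ 54.74°.

7 values; θ_min ≈ 30.00°; θ(m_l=2) ≈ 54.74°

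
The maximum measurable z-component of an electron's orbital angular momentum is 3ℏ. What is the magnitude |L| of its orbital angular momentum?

|L| = 2√3 ℏ ≈ 3.464ℏ

The maximum L_z equals lℏ, giving l = 3.
|L| = √(l(l+1)) ℏ = 2√3 ℏ.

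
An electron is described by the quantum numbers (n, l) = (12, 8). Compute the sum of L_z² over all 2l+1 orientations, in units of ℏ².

Σ(L_z)² = 408 ℏ²

The allowed m_l values are -8, -7, -6, -5, -4, -3, -2, -1, 0, 1, 2, 3, 4, 5, 6, 7, 8.
Summing m² from −8 to 8: Σ m_l² = 408.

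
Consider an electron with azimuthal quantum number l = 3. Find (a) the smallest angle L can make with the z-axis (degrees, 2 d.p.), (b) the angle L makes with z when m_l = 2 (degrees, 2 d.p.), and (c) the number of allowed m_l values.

θ_min ≈ 30.00°; θ(m_l=2) ≈ 54.74°; 7 values

cos θ_min = 3/√12, so θ_min ≈ 30.00°.
For m_l = 2: cos θ = 2/√12, θ ≈ 54.74°.
There are 2l+1 = 7 values of m_l.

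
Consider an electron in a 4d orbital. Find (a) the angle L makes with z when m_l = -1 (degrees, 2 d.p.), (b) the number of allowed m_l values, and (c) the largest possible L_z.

θ(m_l=-1) ≈ 114.09°; 5 values; L_z,max = 2ℏ

4d means n = 4, l = 2.
For m_l = -1: cos θ = -1/√6, θ ≈ 114.09°.
There are 2l+1 = 5 values of m_l.
L_z,max = lℏ = 2ℏ.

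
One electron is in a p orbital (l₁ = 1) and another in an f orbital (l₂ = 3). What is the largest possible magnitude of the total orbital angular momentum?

L runs from |1 − 3| = 2 to 1 + 3 = 4.
So L can be 2, 3, 4.
The largest magnitude corresponds to L = 4: |L_tot| = ℏ√(4·5) = 2√5 ℏ.

|L_tot|_max = 2√5 ℏ ≈ 4.472ℏ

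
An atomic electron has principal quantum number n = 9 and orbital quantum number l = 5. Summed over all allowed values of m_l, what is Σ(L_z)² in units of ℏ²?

m_l ∈ {-5, -4, -3, -2, -1, 0, 1, 2, 3, 4, 5}.
Σ m_l² = l(l+1)(2l+1)/3 = 5·6·11/3 = 110.

Σ(L_z)² = 110 ℏ²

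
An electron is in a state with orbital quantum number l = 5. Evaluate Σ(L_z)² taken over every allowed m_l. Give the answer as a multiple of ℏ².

Σ(L_z)² = 110 ℏ²

m_l ∈ {-5, -4, -3, -2, -1, 0, 1, 2, 3, 4, 5}.
Summing m² from −5 to 5: Σ m_l² = 110.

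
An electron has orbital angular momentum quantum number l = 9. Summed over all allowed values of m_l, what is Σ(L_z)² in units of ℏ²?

Σ(L_z)² = 570 ℏ²

m_l ∈ {-9, -8, -7, -6, -5, -4, -3, -2, -1, 0, 1, 2, 3, 4, 5, 6, 7, 8, 9}.
Σ m_l² = 2·(1 + 4 + 9 + 16 + 25 + 36 + 49 + 64 + 81) = 570.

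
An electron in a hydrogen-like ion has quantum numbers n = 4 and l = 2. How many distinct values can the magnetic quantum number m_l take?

5

The number of m_l values is 2l + 1 = 2·2 + 1 = 5.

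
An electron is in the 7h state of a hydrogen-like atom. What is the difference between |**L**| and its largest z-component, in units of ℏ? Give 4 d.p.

|L| − L_z,max ≈ 0.4772ℏ

7h means n = 7, l = 5.
|L| = √30 ℏ ≈ 5.4772ℏ, while L_z,max = lℏ = 5ℏ.
The difference is (√30 − 5)ℏ ≈ 0.4772ℏ.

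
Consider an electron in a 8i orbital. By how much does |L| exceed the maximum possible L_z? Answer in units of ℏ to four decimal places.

|L| − L_z,max ≈ 0.4807ℏ

8i means n = 8, l = 6.
|L| = √42 ℏ ≈ 6.4807ℏ, while L_z,max = lℏ = 6ℏ.
The difference is (√42 − 6)ℏ ≈ 0.4807ℏ.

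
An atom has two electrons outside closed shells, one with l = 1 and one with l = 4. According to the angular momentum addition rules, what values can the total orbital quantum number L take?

By the triangle rule, |l₁ − l₂| ≤ L ≤ l₁ + l₂.
Allowed values: L = 3, 4, 5.

L = 3, 4, 5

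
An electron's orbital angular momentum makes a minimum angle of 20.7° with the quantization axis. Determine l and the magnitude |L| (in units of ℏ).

cos θ_min = l/√(l(l+1)) = √(l/(l+1)), so l/(l+1) = cos²(20.7°) = 0.8751.
Solving: l = 7.
Then |L| = ℏ√(7·8) = 2√14 ℏ.

l = 7, |L| = 2√14 ℏ ≈ 7.483ℏ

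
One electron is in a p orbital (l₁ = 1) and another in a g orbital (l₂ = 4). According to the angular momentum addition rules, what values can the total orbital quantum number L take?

Angular momentum addition gives L = |l₁ − l₂|, …, l₁ + l₂.
So L can be 3, 4, 5.

L = 3, 4, 5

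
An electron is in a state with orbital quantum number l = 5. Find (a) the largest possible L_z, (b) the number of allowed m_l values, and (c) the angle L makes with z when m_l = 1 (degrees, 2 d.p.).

L_z,max = lℏ = 5ℏ.
There are 2l+1 = 11 values of m_l.
For m_l = 1: cos θ = 1/√30, θ ≈ 79.48°.

L_z,max = 5ℏ; 11 values; θ(m_l=1) ≈ 79.48°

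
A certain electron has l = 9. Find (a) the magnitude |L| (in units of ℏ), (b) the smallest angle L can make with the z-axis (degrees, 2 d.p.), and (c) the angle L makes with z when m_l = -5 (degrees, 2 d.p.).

|L| = ℏ√(9·10) = 3√10 ℏ ≈ 9.487ℏ.
cos θ_min = 9/√90, so θ_min ≈ 18.43°.
For m_l = -5: cos θ = -5/√90, θ ≈ 121.81°.

|L| = 3√10 ℏ ≈ 9.487ℏ; θ_min ≈ 18.43°; θ(m_l=-5) ≈ 121.81°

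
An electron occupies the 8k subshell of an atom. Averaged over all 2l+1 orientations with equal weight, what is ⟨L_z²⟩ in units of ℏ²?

⟨L_z²⟩ = 18.67 ℏ²

8k means n = 8, l = 7.
m_l ∈ {-7, -6, -5, -4, -3, -2, -1, 0, 1, 2, 3, 4, 5, 6, 7}.
Average of L_z² over 15 states: 280/15 ℏ² = 18.67 ℏ².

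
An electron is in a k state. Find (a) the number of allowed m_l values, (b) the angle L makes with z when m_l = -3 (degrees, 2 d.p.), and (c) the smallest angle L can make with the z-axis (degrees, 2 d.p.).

15 values; θ(m_l=-3) ≈ 113.63°; θ_min ≈ 20.70°

The letter k corresponds to l = 7.
There are 2l+1 = 15 values of m_l.
For m_l = -3: cos θ = -3/√56, θ ≈ 113.63°.
cos θ_min = 7/√56, so θ_min ≈ 20.70°.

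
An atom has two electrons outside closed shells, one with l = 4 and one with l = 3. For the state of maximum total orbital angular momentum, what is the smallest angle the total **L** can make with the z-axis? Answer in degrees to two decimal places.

θ_min ≈ 20.70°

L runs from |4 − 3| = 1 to 4 + 3 = 7.
L ∈ {1, 2, 3, 4, 5, 6, 7}.
The maximum is L = 7, with |L_tot| = ℏ√(7·8) = 2√14 ℏ.
The minimum angle with z is arccos(7/√56) ≈ 20.70°.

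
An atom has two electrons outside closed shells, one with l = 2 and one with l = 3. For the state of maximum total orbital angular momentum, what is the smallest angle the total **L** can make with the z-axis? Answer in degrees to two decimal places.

θ_min ≈ 24.09°

By the triangle rule, |l₁ − l₂| ≤ L ≤ l₁ + l₂.
Allowed values: L = 1, 2, 3, 4, 5.
The maximum is L = 5, with |L_tot| = ℏ√(5·6) = √30 ℏ.
The minimum angle with z is arccos(5/√30) ≈ 24.09°.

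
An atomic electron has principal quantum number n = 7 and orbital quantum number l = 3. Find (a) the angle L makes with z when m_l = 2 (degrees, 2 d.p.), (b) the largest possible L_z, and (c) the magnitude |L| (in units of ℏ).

θ(m_l=2) ≈ 54.74°; L_z,max = 3ℏ; |L| = 2√3 ℏ ≈ 3.464ℏ

For m_l = 2: cos θ = 2/√12, θ ≈ 54.74°.
L_z,max = lℏ = 3ℏ.
|L| = ℏ√(3·4) = 2√3 ℏ ≈ 3.464ℏ.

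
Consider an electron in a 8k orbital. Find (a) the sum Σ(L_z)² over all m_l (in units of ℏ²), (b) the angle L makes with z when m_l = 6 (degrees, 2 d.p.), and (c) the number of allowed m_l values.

8k means n = 8, l = 7.
Σ m_l² = 280, so Σ(L_z)² = 280 ℏ².
For m_l = 6: cos θ = 6/√56, θ ≈ 36.70°.
There are 2l+1 = 15 values of m_l.

Σ(L_z)² = 280 ℏ²; θ(m_l=6) ≈ 36.70°; 15 values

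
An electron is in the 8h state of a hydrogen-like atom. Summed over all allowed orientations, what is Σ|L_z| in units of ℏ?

Σ|L_z| = 30 ℏ

The 8h subshell has l = 5.
The allowed m_l values are -5, -4, -3, -2, -1, 0, 1, 2, 3, 4, 5.
Σ|m_l| = 2·5(5+1)/2 = 30.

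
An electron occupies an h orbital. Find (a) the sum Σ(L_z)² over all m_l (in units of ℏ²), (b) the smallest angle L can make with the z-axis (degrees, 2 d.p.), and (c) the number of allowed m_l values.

The letter h corresponds to l = 5.
Σ m_l² = 110, so Σ(L_z)² = 110 ℏ².
cos θ_min = 5/√30, so θ_min ≈ 24.09°.
There are 2l+1 = 11 values of m_l.

Σ(L_z)² = 110 ℏ²; θ_min ≈ 24.09°; 11 values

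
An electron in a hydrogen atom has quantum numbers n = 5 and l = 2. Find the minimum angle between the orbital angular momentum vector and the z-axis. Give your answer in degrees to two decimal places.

|L| = √(l(l+1)) ℏ = √6 ℏ.
The smallest angle corresponds to the largest L_z, i.e. m_l = l = 2, giving L_z = 2ℏ.
cos θ_min = 2/√6, so θ_min ≈ 35.26°.

θ_min ≈ 35.26°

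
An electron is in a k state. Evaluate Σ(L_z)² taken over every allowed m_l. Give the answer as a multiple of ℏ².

Σ(L_z)² = 280 ℏ²

The letter k corresponds to l = 7.
The allowed m_l values are -7, -6, -5, -4, -3, -2, -1, 0, 1, 2, 3, 4, 5, 6, 7.
Σ m_l² = 2·(1 + 4 + 9 + 16 + 25 + 36 + 49) = 280.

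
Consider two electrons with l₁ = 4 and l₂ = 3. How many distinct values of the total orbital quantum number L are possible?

L runs from |4 − 3| = 1 to 4 + 3 = 7.
So L can be 1, 2, 3, 4, 5, 6, 7.
That is 7 values.

7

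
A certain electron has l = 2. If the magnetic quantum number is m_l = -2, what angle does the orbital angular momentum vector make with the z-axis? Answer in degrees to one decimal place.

θ ≈ 144.7°

|L| = ℏ√(l(l+1)) = √6 ℏ.
L_z = m_l ℏ = −2ℏ.
cos θ = L_z/|L| = -2/√6, so θ ≈ 144.7°.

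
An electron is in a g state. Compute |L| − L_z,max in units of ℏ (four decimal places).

The letter g corresponds to l = 4.
|L| = 2√5 ℏ ≈ 4.4721ℏ, while L_z,max = lℏ = 4ℏ.
The difference is (2√5 − 4)ℏ ≈ 0.4721ℏ.

|L| − L_z,max ≈ 0.4721ℏ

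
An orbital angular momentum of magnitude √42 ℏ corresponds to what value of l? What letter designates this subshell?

(|L|/ℏ)² = l(l+1) = 42.
Solving: l = 6.

l = 6 (i orbital)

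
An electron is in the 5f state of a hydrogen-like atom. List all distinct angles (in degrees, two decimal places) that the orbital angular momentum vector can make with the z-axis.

The 5f subshell has l = 3.
|L|² = l(l+1)ℏ² = 12ℏ², so |L| = 2√3 ℏ.
cos θ = m_l/√12 for each m_l ∈ {-3, -2, -1, 0, 1, 2, 3}.

θ ∈ {30.00°, 54.74°, 73.22°, 90.00°, 106.78°, 125.26°, 150.00°}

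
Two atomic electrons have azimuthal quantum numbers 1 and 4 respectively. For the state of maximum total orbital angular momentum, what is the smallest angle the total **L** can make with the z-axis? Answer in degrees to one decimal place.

θ_min ≈ 24.1°

Angular momentum addition gives L = |l₁ − l₂|, …, l₁ + l₂.
Allowed values: L = 3, 4, 5.
The maximum is L = 5, with |L_tot| = ℏ√(5·6) = √30 ℏ.
The minimum angle with z is arccos(5/√30) ≈ 24.1°.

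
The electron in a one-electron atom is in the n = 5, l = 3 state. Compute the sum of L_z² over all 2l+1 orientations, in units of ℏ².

Σ(L_z)² = 28 ℏ²

The allowed m_l values are -3, -2, -1, 0, 1, 2, 3.
Σ m_l² = l(l+1)(2l+1)/3 = 3·4·7/3 = 28.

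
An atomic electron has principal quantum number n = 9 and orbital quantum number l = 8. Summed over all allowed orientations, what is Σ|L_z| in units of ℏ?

m_l runs from −8 to 8, i.e. {-8, -7, -6, -5, -4, -3, -2, -1, 0, 1, 2, 3, 4, 5, 6, 7, 8}.
Σ|m_l| = l(l+1) = 72.

Σ|L_z| = 72 ℏ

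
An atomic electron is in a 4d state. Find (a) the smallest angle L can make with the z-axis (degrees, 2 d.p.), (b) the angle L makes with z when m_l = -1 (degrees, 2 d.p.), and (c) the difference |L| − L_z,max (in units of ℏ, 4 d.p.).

4d means n = 4, l = 2.
cos θ_min = 2/√6, so θ_min ≈ 35.26°.
For m_l = -1: cos θ = -1/√6, θ ≈ 114.09°.
|L| − L_z,max = (√6 − 2)ℏ ≈ 0.4495ℏ.

θ_min ≈ 35.26°; θ(m_l=-1) ≈ 114.09°; |L|−L_z,max ≈ 0.4495ℏ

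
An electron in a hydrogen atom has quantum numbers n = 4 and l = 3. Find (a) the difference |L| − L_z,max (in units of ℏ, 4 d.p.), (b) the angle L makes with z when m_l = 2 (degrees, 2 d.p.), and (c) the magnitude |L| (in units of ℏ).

|L|−L_z,max ≈ 0.4641ℏ; θ(m_l=2) ≈ 54.74°; |L| = 2√3 ℏ ≈ 3.464ℏ

|L| − L_z,max = (2√3 − 3)ℏ ≈ 0.4641ℏ.
For m_l = 2: cos θ = 2/√12, θ ≈ 54.74°.
|L| = ℏ√(3·4) = 2√3 ℏ ≈ 3.464ℏ.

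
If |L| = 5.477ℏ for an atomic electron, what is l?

l = 5

(|L|/ℏ)² = l(l+1) = 30.
l² + l − 30 = 0 ⇒ l = 5.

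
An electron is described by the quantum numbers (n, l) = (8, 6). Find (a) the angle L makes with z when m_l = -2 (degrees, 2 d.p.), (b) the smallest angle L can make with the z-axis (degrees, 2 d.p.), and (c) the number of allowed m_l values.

θ(m_l=-2) ≈ 107.98°; θ_min ≈ 22.21°; 13 values

For m_l = -2: cos θ = -2/√42, θ ≈ 107.98°.
cos θ_min = 6/√42, so θ_min ≈ 22.21°.
There are 2l+1 = 13 values of m_l.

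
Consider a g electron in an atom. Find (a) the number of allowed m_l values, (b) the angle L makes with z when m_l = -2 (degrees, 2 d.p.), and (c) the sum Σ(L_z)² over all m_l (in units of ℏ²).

The letter g corresponds to l = 4.
There are 2l+1 = 9 values of m_l.
For m_l = -2: cos θ = -2/√20, θ ≈ 116.57°.
Σ m_l² = 60, so Σ(L_z)² = 60 ℏ².

9 values; θ(m_l=-2) ≈ 116.57°; Σ(L_z)² = 60 ℏ²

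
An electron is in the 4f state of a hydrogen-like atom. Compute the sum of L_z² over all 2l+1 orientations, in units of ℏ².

The 4f subshell has l = 3.
m_l runs from −3 to 3, i.e. {-3, -2, -1, 0, 1, 2, 3}.
Summing m² from −3 to 3: Σ m_l² = 28.

Σ(L_z)² = 28 ℏ²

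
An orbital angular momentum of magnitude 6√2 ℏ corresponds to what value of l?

l = 8

Since |L|² = l(l+1)ℏ², l(l+1) = 72.
l² + l − 72 = 0 ⇒ l = 8.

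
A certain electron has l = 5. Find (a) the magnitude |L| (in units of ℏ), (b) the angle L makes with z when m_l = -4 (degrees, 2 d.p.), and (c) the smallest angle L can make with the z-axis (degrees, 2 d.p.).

|L| = √30 ℏ ≈ 5.477ℏ; θ(m_l=-4) ≈ 136.91°; θ_min ≈ 24.09°

|L| = ℏ√(5·6) = √30 ℏ ≈ 5.477ℏ.
For m_l = -4: cos θ = -4/√30, θ ≈ 136.91°.
cos θ_min = 5/√30, so θ_min ≈ 24.09°.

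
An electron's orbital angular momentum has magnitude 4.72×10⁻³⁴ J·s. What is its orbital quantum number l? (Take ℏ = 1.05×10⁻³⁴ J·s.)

In units of ℏ, |L| ≈ 4.495.
l(l+1) ≈ 4.495² ≈ 20.21, so l = 4.

l = 4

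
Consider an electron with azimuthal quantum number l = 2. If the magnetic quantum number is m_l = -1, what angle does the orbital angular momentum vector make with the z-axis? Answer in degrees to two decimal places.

|L| = √(l(l+1)) ℏ = √6 ℏ.
L_z = m_l ℏ = −1ℏ.
cos θ = L_z/|L| = -1/√6, so θ ≈ 114.09°.

θ ≈ 114.09°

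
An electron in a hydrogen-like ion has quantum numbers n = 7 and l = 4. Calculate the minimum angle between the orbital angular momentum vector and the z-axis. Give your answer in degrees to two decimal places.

|L| = √(l(l+1)) ℏ = 2√5 ℏ.
The smallest angle corresponds to the largest L_z, i.e. m_l = l = 4, giving L_z = 4ℏ.
cos θ_min = 4/√20, so θ_min ≈ 26.57°.

θ_min ≈ 26.57°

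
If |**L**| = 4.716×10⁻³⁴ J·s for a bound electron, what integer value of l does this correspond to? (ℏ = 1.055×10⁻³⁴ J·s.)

l = 4

|L|/ℏ = (4.716×10⁻³⁴)/(1.055×10⁻³⁴) ≈ 4.470.
(|L|/ℏ)² = l(l+1) ≈ 19.98 ⇒ l = 4.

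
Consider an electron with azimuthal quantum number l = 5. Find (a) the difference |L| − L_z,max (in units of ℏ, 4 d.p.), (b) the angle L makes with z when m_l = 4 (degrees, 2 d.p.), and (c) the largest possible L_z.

|L| − L_z,max = (√30 − 5)ℏ ≈ 0.4772ℏ.
For m_l = 4: cos θ = 4/√30, θ ≈ 43.09°.
L_z,max = lℏ = 5ℏ.

|L|−L_z,max ≈ 0.4772ℏ; θ(m_l=4) ≈ 43.09°; L_z,max = 5ℏ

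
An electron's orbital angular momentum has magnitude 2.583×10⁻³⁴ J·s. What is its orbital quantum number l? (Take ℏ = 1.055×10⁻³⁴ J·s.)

l = 2

|L|/ℏ = (2.583×10⁻³⁴)/(1.055×10⁻³⁴) ≈ 2.448.
Set l(l+1) = 5.99; the integer solution is l = 2.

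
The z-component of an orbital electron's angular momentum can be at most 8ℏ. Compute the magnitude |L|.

L_z,max = lℏ, so l = 8.
|L| = ℏ√(l(l+1)) = 6√2 ℏ.

|L| = 6√2 ℏ ≈ 8.485ℏ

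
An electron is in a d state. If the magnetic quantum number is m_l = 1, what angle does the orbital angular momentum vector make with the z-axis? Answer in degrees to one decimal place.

θ ≈ 65.9°

For a d orbital, l = 2.
|L|² = l(l+1)ℏ² = 6ℏ², so |L| = √6 ℏ.
L_z = m_l ℏ = 1ℏ.
cos θ = L_z/|L| = 1/√6, so θ ≈ 65.9°.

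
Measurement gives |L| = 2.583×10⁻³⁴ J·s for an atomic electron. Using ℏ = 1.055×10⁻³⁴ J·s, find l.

l = 2

Dividing by ℏ: |L|/ℏ ≈ 2.448.
(|L|/ℏ)² = l(l+1) ≈ 5.99 ⇒ l = 2.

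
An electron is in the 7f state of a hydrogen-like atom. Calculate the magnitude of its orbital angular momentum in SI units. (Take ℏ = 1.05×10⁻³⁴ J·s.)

The 7f subshell has l = 3.
|L| = ℏ√(l(l+1)) = ℏ√(3·4) = 2√3 ℏ
Numerically, |L| = 3.464 × (1.05×10⁻³⁴ J·s) = 3.64×10⁻³⁴ J·s.

|L| = 3.64×10⁻³⁴ J·s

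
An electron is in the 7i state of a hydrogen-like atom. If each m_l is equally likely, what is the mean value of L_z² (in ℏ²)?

For 7i, l = 6.
m_l runs from −6 to 6, i.e. {-6, -5, -4, -3, -2, -1, 0, 1, 2, 3, 4, 5, 6}.
⟨L_z²⟩ = ℏ²·l(l+1)/3 = 14ℏ².

⟨L_z²⟩ = 14 ℏ²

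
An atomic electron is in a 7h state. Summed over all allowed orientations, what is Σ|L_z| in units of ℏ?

7h means n = 7, l = 5.
m_l ∈ {-5, -4, -3, -2, -1, 0, 1, 2, 3, 4, 5}.
Σ|m_l| = 2·5(5+1)/2 = 30.

Σ|L_z| = 30 ℏ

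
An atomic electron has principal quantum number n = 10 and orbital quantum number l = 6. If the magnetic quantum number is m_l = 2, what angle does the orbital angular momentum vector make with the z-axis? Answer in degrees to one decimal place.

|L| = √(l(l+1)) ℏ = √42 ℏ.
L_z = m_l ℏ = 2ℏ.
cos θ = L_z/|L| = 2/√42, so θ ≈ 72.0°.

θ ≈ 72.0°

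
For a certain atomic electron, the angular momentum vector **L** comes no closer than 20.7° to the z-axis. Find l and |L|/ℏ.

At minimum angle, m_l = l, so cos θ = l/√(l(l+1)); cos²θ = l/(l+1) = 0.8751.
Thus l = 0.8751/(1 − 0.8751) ≈ 7.
Then |L| = ℏ√(7·8) = 2√14 ℏ.

l = 7, |L| = 2√14 ℏ ≈ 7.483ℏ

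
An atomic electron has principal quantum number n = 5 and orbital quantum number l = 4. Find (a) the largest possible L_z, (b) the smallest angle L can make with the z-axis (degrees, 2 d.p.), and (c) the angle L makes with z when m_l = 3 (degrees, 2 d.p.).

L_z,max = lℏ = 4ℏ.
cos θ_min = 4/√20, so θ_min ≈ 26.57°.
For m_l = 3: cos θ = 3/√20, θ ≈ 47.87°.

L_z,max = 4ℏ; θ_min ≈ 26.57°; θ(m_l=3) ≈ 47.87°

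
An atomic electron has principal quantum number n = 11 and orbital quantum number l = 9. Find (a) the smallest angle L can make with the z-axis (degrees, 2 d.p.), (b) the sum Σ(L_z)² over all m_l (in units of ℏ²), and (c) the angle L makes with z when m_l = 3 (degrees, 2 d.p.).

θ_min ≈ 18.43°; Σ(L_z)² = 570 ℏ²; θ(m_l=3) ≈ 71.57°

cos θ_min = 9/√90, so θ_min ≈ 18.43°.
Σ m_l² = 570, so Σ(L_z)² = 570 ℏ².
For m_l = 3: cos θ = 3/√90, θ ≈ 71.57°.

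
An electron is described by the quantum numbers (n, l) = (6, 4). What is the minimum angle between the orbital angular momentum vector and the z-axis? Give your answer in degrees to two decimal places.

θ_min ≈ 26.57°

|L| = √(l(l+1)) ℏ = 2√5 ℏ.
The smallest angle corresponds to the largest L_z, i.e. m_l = l = 4, giving L_z = 4ℏ.
cos θ_min = 4/√20, so θ_min ≈ 26.57°.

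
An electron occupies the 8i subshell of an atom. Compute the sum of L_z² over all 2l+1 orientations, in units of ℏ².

For 8i, l = 6.
m_l ∈ {-6, -5, -4, -3, -2, -1, 0, 1, 2, 3, 4, 5, 6}.
Σ m_l² = 2·(1 + 4 + 9 + 16 + 25 + 36) = 182.

Σ(L_z)² = 182 ℏ²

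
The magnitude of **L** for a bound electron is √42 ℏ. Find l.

l = 6

(|L|/ℏ)² = l(l+1) = 42.
The positive root is l = 6.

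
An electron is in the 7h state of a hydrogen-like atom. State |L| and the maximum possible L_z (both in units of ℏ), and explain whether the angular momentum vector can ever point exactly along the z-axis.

7h means n = 7, l = 5.
|L| = √30 ℏ ≈ 5.4772ℏ, while L_z,max = lℏ = 5ℏ.
Since |L| > L_z,max, the vector can never point exactly along z; the closest it comes is θ_min = arccos(5/√30) ≈ 24.1°.

No: L_z,max = 5ℏ < |L| = √30 ℏ ≈ 5.477ℏ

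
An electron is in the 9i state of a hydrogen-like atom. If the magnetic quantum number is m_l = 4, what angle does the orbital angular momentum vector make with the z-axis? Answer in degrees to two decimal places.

θ ≈ 51.89°

The 9i subshell has l = 6.
|L|² = l(l+1)ℏ² = 42ℏ², so |L| = √42 ℏ.
L_z = m_l ℏ = 4ℏ.
cos θ = L_z/|L| = 4/√42, so θ ≈ 51.89°.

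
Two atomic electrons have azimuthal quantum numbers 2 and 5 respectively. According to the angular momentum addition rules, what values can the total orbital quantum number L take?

L = 3, 4, 5, 6, 7

The total orbital quantum number L ranges from |l₁ − l₂| to l₁ + l₂ in integer steps.
Allowed values: L = 3, 4, 5, 6, 7.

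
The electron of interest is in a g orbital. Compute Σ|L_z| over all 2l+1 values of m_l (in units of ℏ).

Σ|L_z| = 20 ℏ

For a g orbital, l = 4.
m_l ∈ {-4, -3, -2, -1, 0, 1, 2, 3, 4}.
Σ|m_l| = l(l+1) = 20.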